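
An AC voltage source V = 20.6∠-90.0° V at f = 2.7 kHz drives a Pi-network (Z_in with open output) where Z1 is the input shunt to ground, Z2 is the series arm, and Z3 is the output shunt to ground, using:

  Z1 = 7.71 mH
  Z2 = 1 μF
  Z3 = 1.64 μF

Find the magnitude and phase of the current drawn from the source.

Step 1 — Angular frequency: ω = 2π·f = 2π·2700 = 1.696e+04 rad/s.
Step 2 — Component impedances:
  Z1: Z = jωL = j·1.696e+04·0.00771 = 0 + j130.8 Ω
  Z2: Z = 1/(jωC) = -j/(ω·C) = 0 - j58.95 Ω
  Z3: Z = 1/(jωC) = -j/(ω·C) = 0 - j35.94 Ω
Step 3 — With open output, the series arm Z2 and the output shunt Z3 appear in series to ground: Z2 + Z3 = 0 - j94.89 Ω.
Step 4 — Parallel with input shunt Z1: Z_in = Z1 || (Z2 + Z3) = 0 - j345.6 Ω = 345.6∠-90.0° Ω.
Step 5 — Source phasor: V = 20.6∠-90.0° V = 0 - j20.6 V.
Step 6 — Ohm's law: I = V / Z_total = (0 - j20.6) / (0 - j345.6) = 0.0596 A.
Step 7 — Convert to polar: |I| = 0.0596 A, ∠I = 0.0°.

I = 0.0596∠0.0° A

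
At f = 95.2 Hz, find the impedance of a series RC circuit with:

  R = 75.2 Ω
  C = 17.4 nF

Step 1 — Angular frequency: ω = 2π·f = 2π·95.2 = 598.2 rad/s.
Step 2 — Component impedances:
  R: Z = R = 75.2 Ω
  C: Z = 1/(jωC) = -j/(ω·C) = 0 - j9.608e+04 Ω
Step 3 — Series combination: Z_total = R + C = 75.2 - j9.608e+04 Ω = 9.608e+04∠-90.0° Ω.

Z = 75.2 - j9.608e+04 Ω = 9.608e+04∠-90.0° Ω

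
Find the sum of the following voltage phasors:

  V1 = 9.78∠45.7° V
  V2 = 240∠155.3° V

Step 1 — Convert each phasor to rectangular form:
  V1 = 9.78·(cos(45.7°) + j·sin(45.7°)) = 6.831 + j6.999 V
  V2 = 240·(cos(155.3°) + j·sin(155.3°)) = -218 + j100.3 V
Step 2 — Sum components: V_total = -211.2 + j107.3 V.
Step 3 — Convert to polar: |V_total| = 236.9 V, ∠V_total = 153.1°.

V_total = 236.9∠153.1° V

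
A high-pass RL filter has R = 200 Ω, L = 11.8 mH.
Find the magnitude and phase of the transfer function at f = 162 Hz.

Step 1 — Angular frequency: ω = 2π·162 = 1018 rad/s.
Step 2 — Transfer function: H(jω) = jωL/(R + jωL).
Step 3 — Numerator jωL = j·12.01; denominator R + jωL = 200 + j12.01.
Step 4 — H = 0.003594 + j0.05984.
Step 5 — Magnitude: |H| = 0.05995 (-24.4 dB); phase: φ = 86.6°.

|H| = 0.05995 (-24.4 dB), φ = 86.6°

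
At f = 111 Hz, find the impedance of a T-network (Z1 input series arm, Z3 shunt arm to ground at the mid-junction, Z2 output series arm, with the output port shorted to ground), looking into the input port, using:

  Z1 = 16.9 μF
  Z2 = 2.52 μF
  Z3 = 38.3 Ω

Step 1 — Angular frequency: ω = 2π·f = 2π·111 = 697.4 rad/s.
Step 2 — Component impedances:
  Z1: Z = 1/(jωC) = -j/(ω·C) = 0 - j84.84 Ω
  Z2: Z = 1/(jωC) = -j/(ω·C) = 0 - j569 Ω
  Z3: Z = R = 38.3 Ω
Step 3 — With the output port shorted to ground, the output series arm Z2 runs from the junction to ground; the shunt arm Z3 also runs from the junction to ground. They appear in parallel: Z3 || Z2 = 38.13 - j2.566 Ω.
Step 4 — Series with input arm Z1: Z_in = Z1 + (Z3 || Z2) = 38.13 - j87.41 Ω = 95.36∠-66.4° Ω.

Z = 38.13 - j87.41 Ω = 95.36∠-66.4° Ω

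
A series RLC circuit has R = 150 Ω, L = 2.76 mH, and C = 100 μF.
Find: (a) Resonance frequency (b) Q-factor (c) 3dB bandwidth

Step 1 — Resonance: ω₀ = 1/√(LC) = 1/√(0.00276·0.0001) = 1903 rad/s.
Step 2 — f₀ = ω₀/(2π) = 302.9 Hz.
Step 3 — Series Q: Q = ω₀L/R = 1903·0.00276/150 = 0.03502.
Step 4 — Bandwidth: Δω = ω₀/Q = 5.435e+04 rad/s; BW = Δω/(2π) = 8650 Hz.

(a) f₀ = 302.9 Hz  (b) Q = 0.03502  (c) BW = 8650 Hz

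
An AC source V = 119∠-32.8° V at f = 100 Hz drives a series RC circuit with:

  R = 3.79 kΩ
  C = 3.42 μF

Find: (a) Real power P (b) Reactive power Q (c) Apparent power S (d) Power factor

Step 1 — Angular frequency: ω = 2π·f = 2π·100 = 628.3 rad/s.
Step 2 — Component impedances:
  R: Z = R = 3790 Ω
  C: Z = 1/(jωC) = -j/(ω·C) = 0 - j465.4 Ω
Step 3 — Series combination: Z_total = R + C = 3790 - j465.4 Ω = 3818∠-7.0° Ω.
Step 4 — Source phasor: V = 119∠-32.8° V = 100 - j64.46 V.
Step 5 — Current: I = V / Z = 0.02806 - j0.01356 A = 0.03116∠-25.8° A.
Step 6 — Complex power: S = V·I* = 3.681 - j0.452 VA.
Step 7 — Real power: P = Re(S) = 3.681 W.
Step 8 — Reactive power: Q = Im(S) = -0.452 VAR.
Step 9 — Apparent power: |S| = 3.709 VA.
Step 10 — Power factor: PF = P/|S| = 0.9925 (leading).

(a) P = 3.681 W  (b) Q = -0.452 VAR  (c) S = 3.709 VA  (d) PF = 0.9925 (leading)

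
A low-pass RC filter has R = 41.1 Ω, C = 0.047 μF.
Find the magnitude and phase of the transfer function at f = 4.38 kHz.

Step 1 — Angular frequency: ω = 2π·4380 = 2.752e+04 rad/s.
Step 2 — Transfer function: H(jω) = 1/(1 + jωRC).
Step 3 — Denominator: 1 + jωRC = 1 + j·2.752e+04·41.1·4.7e-08 = 1 + j0.05316.
Step 4 — H = 0.9972 - j0.05301.
Step 5 — Magnitude: |H| = 0.9986 (-0.0 dB); phase: φ = -3.0°.

|H| = 0.9986 (-0.0 dB), φ = -3.0°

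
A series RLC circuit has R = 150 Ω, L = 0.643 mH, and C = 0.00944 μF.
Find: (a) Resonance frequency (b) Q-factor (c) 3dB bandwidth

Step 1 — Resonance condition Im(Z)=0 gives ω₀ = 1/√(LC).
Step 2 — ω₀ = 1/√(0.000643·9.44e-09) = 4.059e+05 rad/s.
Step 3 — f₀ = ω₀/(2π) = 6.46e+04 Hz.
Step 4 — Series Q: Q = ω₀L/R = 4.059e+05·0.000643/150 = 1.74.
Step 5 — 3dB bandwidth: Δω = ω₀/Q = 2.333e+05 rad/s; BW = Δω/(2π) = 3.713e+04 Hz.

(a) f₀ = 6.46e+04 Hz  (b) Q = 1.74  (c) BW = 3.713e+04 Hz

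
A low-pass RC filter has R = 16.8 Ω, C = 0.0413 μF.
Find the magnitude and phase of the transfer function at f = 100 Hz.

Step 1 — Angular frequency: ω = 2π·100 = 628.3 rad/s.
Step 2 — Transfer function: H(jω) = 1/(1 + jωRC).
Step 3 — Denominator: 1 + jωRC = 1 + j·628.3·16.8·4.13e-08 = 1 + j0.000436.
Step 4 — H = 1 - j0.000436.
Step 5 — Magnitude: |H| = 1 (-0.0 dB); phase: φ = -0.0°.

|H| = 1 (-0.0 dB), φ = -0.0°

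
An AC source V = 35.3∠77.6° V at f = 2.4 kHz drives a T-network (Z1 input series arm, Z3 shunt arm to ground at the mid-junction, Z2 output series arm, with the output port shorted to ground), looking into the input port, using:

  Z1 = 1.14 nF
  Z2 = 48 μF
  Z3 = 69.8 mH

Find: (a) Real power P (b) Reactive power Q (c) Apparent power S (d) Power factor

Step 1 — Angular frequency: ω = 2π·f = 2π·2400 = 1.508e+04 rad/s.
Step 2 — Component impedances:
  Z1: Z = 1/(jωC) = -j/(ω·C) = 0 - j5.817e+04 Ω
  Z2: Z = 1/(jωC) = -j/(ω·C) = 0 - j1.382 Ω
  Z3: Z = jωL = j·1.508e+04·0.0698 = 0 + j1053 Ω
Step 3 — With the output port shorted to ground, the output series arm Z2 runs from the junction to ground; the shunt arm Z3 also runs from the junction to ground. They appear in parallel: Z3 || Z2 = 0 - j1.383 Ω.
Step 4 — Series with input arm Z1: Z_in = Z1 + (Z3 || Z2) = 0 - j5.817e+04 Ω = 5.817e+04∠-90.0° Ω.
Step 5 — Source phasor: V = 35.3∠77.6° V = 7.58 + j34.48 V.
Step 6 — Current: I = V / Z = -0.0005927 + j0.0001303 A = 0.0006068∠167.6° A.
Step 7 — Complex power: S = V·I* = 0 - j0.02142 VA.
Step 8 — Real power: P = Re(S) = 0 W.
Step 9 — Reactive power: Q = Im(S) = -0.02142 VAR.
Step 10 — Apparent power: |S| = 0.02142 VA.
Step 11 — Power factor: PF = P/|S| = 0 (leading).

(a) P = 0 W  (b) Q = -0.02142 VAR  (c) S = 0.02142 VA  (d) PF = 0 (leading)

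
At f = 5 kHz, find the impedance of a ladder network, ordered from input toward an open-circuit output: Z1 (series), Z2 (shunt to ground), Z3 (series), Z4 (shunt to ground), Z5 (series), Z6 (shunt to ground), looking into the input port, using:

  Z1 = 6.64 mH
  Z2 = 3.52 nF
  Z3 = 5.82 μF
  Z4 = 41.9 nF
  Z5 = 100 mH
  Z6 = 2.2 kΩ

Step 1 — Angular frequency: ω = 2π·f = 2π·5000 = 3.142e+04 rad/s.
Step 2 — Component impedances:
  Z1: Z = jωL = j·3.142e+04·0.00664 = 0 + j208.6 Ω
  Z2: Z = 1/(jωC) = -j/(ω·C) = 0 - j9043 Ω
  Z3: Z = 1/(jωC) = -j/(ω·C) = 0 - j5.469 Ω
  Z4: Z = 1/(jωC) = -j/(ω·C) = 0 - j759.7 Ω
  Z5: Z = jωL = j·3.142e+04·0.1 = 0 + j3142 Ω
  Z6: Z = R = 2200 Ω
Step 3 — Ladder network (open output): work backward from the far end, alternating series and parallel combinations. Z_in = 99.96 - j607.8 Ω = 615.9∠-80.7° Ω.

Z = 99.96 - j607.8 Ω = 615.9∠-80.7° Ω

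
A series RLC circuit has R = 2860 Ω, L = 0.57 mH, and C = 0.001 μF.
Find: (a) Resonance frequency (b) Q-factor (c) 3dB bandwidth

Step 1 — Resonance: ω₀ = 1/√(LC) = 1/√(0.00057·1e-09) = 1.325e+06 rad/s.
Step 2 — f₀ = ω₀/(2π) = 2.108e+05 Hz.
Step 3 — Series Q: Q = ω₀L/R = 1.325e+06·0.00057/2860 = 0.264.
Step 4 — Bandwidth: Δω = ω₀/Q = 5.018e+06 rad/s; BW = Δω/(2π) = 7.986e+05 Hz.

(a) f₀ = 2.108e+05 Hz  (b) Q = 0.264  (c) BW = 7.986e+05 Hz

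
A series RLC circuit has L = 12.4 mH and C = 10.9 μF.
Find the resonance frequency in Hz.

Step 1 — Resonance condition Im(Z)=0 gives ω₀ = 1/√(LC).
Step 2 — ω₀ = 1/√(0.0124·1.09e-05) = 2720 rad/s.
Step 3 — f₀ = ω₀/(2π) = 432.9 Hz.

f₀ = 432.9 Hz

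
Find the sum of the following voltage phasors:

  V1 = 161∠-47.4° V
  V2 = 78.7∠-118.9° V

Step 1 — Convert each phasor to rectangular form:
  V1 = 161·(cos(-47.4°) + j·sin(-47.4°)) = 109 - j118.5 V
  V2 = 78.7·(cos(-118.9°) + j·sin(-118.9°)) = -38.03 - j68.9 V
Step 2 — Sum components: V_total = 70.94 - j187.4 V.
Step 3 — Convert to polar: |V_total| = 200.4 V, ∠V_total = -69.3°.

V_total = 200.4∠-69.3° V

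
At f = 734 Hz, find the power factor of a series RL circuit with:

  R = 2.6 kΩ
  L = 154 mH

Step 1 — Angular frequency: ω = 2π·f = 2π·734 = 4612 rad/s.
Step 2 — Component impedances:
  R: Z = R = 2600 Ω
  L: Z = jωL = j·4612·0.154 = 0 + j710.2 Ω
Step 3 — Series combination: Z_total = R + L = 2600 + j710.2 Ω = 2695∠15.3° Ω.
Step 4 — Power factor: PF = cos(φ) = Re(Z)/|Z| = 2600/2695 = 0.9647.
Step 5 — Type: Im(Z) = 710.2 ⇒ lagging (phase φ = 15.3°).

PF = 0.9647 (lagging, φ = 15.3°)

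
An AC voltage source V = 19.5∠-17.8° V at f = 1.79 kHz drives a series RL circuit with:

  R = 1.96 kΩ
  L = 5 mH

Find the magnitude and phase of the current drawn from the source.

Step 1 — Angular frequency: ω = 2π·f = 2π·1790 = 1.125e+04 rad/s.
Step 2 — Component impedances:
  R: Z = R = 1960 Ω
  L: Z = jωL = j·1.125e+04·0.005 = 0 + j56.23 Ω
Step 3 — Series combination: Z_total = R + L = 1960 + j56.23 Ω = 1961∠1.6° Ω.
Step 4 — Source phasor: V = 19.5∠-17.8° V = 18.57 - j5.961 V.
Step 5 — Ohm's law: I = V / Z_total = (18.57 - j5.961) / (1960 + j56.23) = 0.009378 - j0.00331 A.
Step 6 — Convert to polar: |I| = 0.009945 A, ∠I = -19.4°.

I = 0.009945∠-19.4° A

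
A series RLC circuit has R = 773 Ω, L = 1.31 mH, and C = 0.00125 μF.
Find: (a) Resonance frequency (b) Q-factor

Step 1 — Resonance condition Im(Z)=0 gives ω₀ = 1/√(LC).
Step 2 — ω₀ = 1/√(0.00131·1.25e-09) = 7.815e+05 rad/s.
Step 3 — f₀ = ω₀/(2π) = 1.244e+05 Hz.
Step 4 — Series Q: Q = ω₀L/R = 7.815e+05·0.00131/773 = 1.324.

(a) f₀ = 1.244e+05 Hz  (b) Q = 1.324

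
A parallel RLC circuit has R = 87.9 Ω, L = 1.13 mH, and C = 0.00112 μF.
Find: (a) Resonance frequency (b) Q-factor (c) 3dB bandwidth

Step 1 — Resonance: ω₀ = 1/√(LC) = 1/√(0.00113·1.12e-09) = 8.889e+05 rad/s.
Step 2 — f₀ = ω₀/(2π) = 1.415e+05 Hz.
Step 3 — Parallel Q: Q = R/(ω₀L) = 87.9/(8.889e+05·0.00113) = 0.08751.
Step 4 — Bandwidth: Δω = ω₀/Q = 1.016e+07 rad/s; BW = Δω/(2π) = 1.617e+06 Hz.

(a) f₀ = 1.415e+05 Hz  (b) Q = 0.08751  (c) BW = 1.617e+06 Hz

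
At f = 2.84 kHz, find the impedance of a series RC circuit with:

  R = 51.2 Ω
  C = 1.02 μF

Step 1 — Angular frequency: ω = 2π·f = 2π·2840 = 1.784e+04 rad/s.
Step 2 — Component impedances:
  R: Z = R = 51.2 Ω
  C: Z = 1/(jωC) = -j/(ω·C) = 0 - j54.94 Ω
Step 3 — Series combination: Z_total = R + C = 51.2 - j54.94 Ω = 75.1∠-47.0° Ω.

Z = 51.2 - j54.94 Ω = 75.1∠-47.0° Ω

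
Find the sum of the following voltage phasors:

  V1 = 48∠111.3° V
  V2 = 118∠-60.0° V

Step 1 — Convert each phasor to rectangular form:
  V1 = 48·(cos(111.3°) + j·sin(111.3°)) = -17.44 + j44.72 V
  V2 = 118·(cos(-60.0°) + j·sin(-60.0°)) = 59 - j102.2 V
Step 2 — Sum components: V_total = 41.56 - j57.47 V.
Step 3 — Convert to polar: |V_total| = 70.92 V, ∠V_total = -54.1°.

V_total = 70.92∠-54.1° V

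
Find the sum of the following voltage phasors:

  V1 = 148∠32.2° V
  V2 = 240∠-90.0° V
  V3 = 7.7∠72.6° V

Step 1 — Convert each phasor to rectangular form:
  V1 = 148·(cos(32.2°) + j·sin(32.2°)) = 125.2 + j78.87 V
  V2 = 240·(cos(-90.0°) + j·sin(-90.0°)) = 0 - j240 V
  V3 = 7.7·(cos(72.6°) + j·sin(72.6°)) = 2.303 + j7.348 V
Step 2 — Sum components: V_total = 127.5 - j153.8 V.
Step 3 — Convert to polar: |V_total| = 199.8 V, ∠V_total = -50.3°.

V_total = 199.8∠-50.3° V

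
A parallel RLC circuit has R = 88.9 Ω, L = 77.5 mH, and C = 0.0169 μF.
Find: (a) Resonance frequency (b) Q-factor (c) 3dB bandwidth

Step 1 — Resonance: ω₀ = 1/√(LC) = 1/√(0.0775·1.69e-08) = 2.763e+04 rad/s.
Step 2 — f₀ = ω₀/(2π) = 4398 Hz.
Step 3 — Parallel Q: Q = R/(ω₀L) = 88.9/(2.763e+04·0.0775) = 0.04151.
Step 4 — Bandwidth: Δω = ω₀/Q = 6.656e+05 rad/s; BW = Δω/(2π) = 1.059e+05 Hz.

(a) f₀ = 4398 Hz  (b) Q = 0.04151  (c) BW = 1.059e+05 Hz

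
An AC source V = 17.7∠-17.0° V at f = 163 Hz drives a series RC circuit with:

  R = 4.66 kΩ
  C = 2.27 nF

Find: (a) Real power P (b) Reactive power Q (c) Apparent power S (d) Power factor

Step 1 — Angular frequency: ω = 2π·f = 2π·163 = 1024 rad/s.
Step 2 — Component impedances:
  R: Z = R = 4660 Ω
  C: Z = 1/(jωC) = -j/(ω·C) = 0 - j4.301e+05 Ω
Step 3 — Series combination: Z_total = R + C = 4660 - j4.301e+05 Ω = 4.302e+05∠-89.4° Ω.
Step 4 — Source phasor: V = 17.7∠-17.0° V = 16.93 - j5.175 V.
Step 5 — Current: I = V / Z = 1.246e-05 + j3.922e-05 A = 4.115e-05∠72.4° A.
Step 6 — Complex power: S = V·I* = 7.89e-06 - j0.0007283 VA.
Step 7 — Real power: P = Re(S) = 7.89e-06 W.
Step 8 — Reactive power: Q = Im(S) = -0.0007283 VAR.
Step 9 — Apparent power: |S| = 0.0007283 VA.
Step 10 — Power factor: PF = P/|S| = 0.01083 (leading).

(a) P = 7.89e-06 W  (b) Q = -0.0007283 VAR  (c) S = 0.0007283 VA  (d) PF = 0.01083 (leading)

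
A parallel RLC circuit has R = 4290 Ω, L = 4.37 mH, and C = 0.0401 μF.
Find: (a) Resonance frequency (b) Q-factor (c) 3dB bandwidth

Step 1 — Resonance: ω₀ = 1/√(LC) = 1/√(0.00437·4.01e-08) = 7.554e+04 rad/s.
Step 2 — f₀ = ω₀/(2π) = 1.202e+04 Hz.
Step 3 — Parallel Q: Q = R/(ω₀L) = 4290/(7.554e+04·0.00437) = 13.
Step 4 — Bandwidth: Δω = ω₀/Q = 5813 rad/s; BW = Δω/(2π) = 925.2 Hz.

(a) f₀ = 1.202e+04 Hz  (b) Q = 13  (c) BW = 925.2 Hz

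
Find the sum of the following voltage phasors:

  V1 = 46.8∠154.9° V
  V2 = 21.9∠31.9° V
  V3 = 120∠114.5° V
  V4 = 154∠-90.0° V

Step 1 — Convert each phasor to rectangular form:
  V1 = 46.8·(cos(154.9°) + j·sin(154.9°)) = -42.38 + j19.85 V
  V2 = 21.9·(cos(31.9°) + j·sin(31.9°)) = 18.59 + j11.57 V
  V3 = 120·(cos(114.5°) + j·sin(114.5°)) = -49.76 + j109.2 V
  V4 = 154·(cos(-90.0°) + j·sin(-90.0°)) = 0 - j154 V
Step 2 — Sum components: V_total = -73.55 - j13.38 V.
Step 3 — Convert to polar: |V_total| = 74.76 V, ∠V_total = -169.7°.

V_total = 74.76∠-169.7° V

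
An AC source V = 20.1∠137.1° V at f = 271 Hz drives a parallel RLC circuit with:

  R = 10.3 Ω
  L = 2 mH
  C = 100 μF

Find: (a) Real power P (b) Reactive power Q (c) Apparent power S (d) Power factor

Step 1 — Angular frequency: ω = 2π·f = 2π·271 = 1703 rad/s.
Step 2 — Component impedances:
  R: Z = R = 10.3 Ω
  L: Z = jωL = j·1703·0.002 = 0 + j3.405 Ω
  C: Z = 1/(jωC) = -j/(ω·C) = 0 - j5.873 Ω
Step 3 — Parallel combination: 1/Z_total = 1/R + 1/L + 1/C; Z_total = 3.939 + j5.006 Ω = 6.37∠51.8° Ω.
Step 4 — Source phasor: V = 20.1∠137.1° V = -14.72 + j13.68 V.
Step 5 — Current: I = V / Z = 0.2585 + j3.145 A = 3.156∠85.3° A.
Step 6 — Complex power: S = V·I* = 39.22 + j49.84 VA.
Step 7 — Real power: P = Re(S) = 39.22 W.
Step 8 — Reactive power: Q = Im(S) = 49.84 VAR.
Step 9 — Apparent power: |S| = 63.43 VA.
Step 10 — Power factor: PF = P/|S| = 0.6184 (lagging).

(a) P = 39.22 W  (b) Q = 49.84 VAR  (c) S = 63.43 VA  (d) PF = 0.6184 (lagging)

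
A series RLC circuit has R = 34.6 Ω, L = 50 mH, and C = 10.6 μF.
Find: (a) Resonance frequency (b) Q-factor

Step 1 — Resonance condition Im(Z)=0 gives ω₀ = 1/√(LC).
Step 2 — ω₀ = 1/√(0.05·1.06e-05) = 1374 rad/s.
Step 3 — f₀ = ω₀/(2π) = 218.6 Hz.
Step 4 — Series Q: Q = ω₀L/R = 1374·0.05/34.6 = 1.985.

(a) f₀ = 218.6 Hz  (b) Q = 1.985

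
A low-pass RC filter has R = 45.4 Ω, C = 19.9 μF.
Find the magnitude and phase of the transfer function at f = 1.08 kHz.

Step 1 — Angular frequency: ω = 2π·1080 = 6786 rad/s.
Step 2 — Transfer function: H(jω) = 1/(1 + jωRC).
Step 3 — Denominator: 1 + jωRC = 1 + j·6786·45.4·1.99e-05 = 1 + j6.131.
Step 4 — H = 0.02592 - j0.1589.
Step 5 — Magnitude: |H| = 0.161 (-15.9 dB); phase: φ = -80.7°.

|H| = 0.161 (-15.9 dB), φ = -80.7°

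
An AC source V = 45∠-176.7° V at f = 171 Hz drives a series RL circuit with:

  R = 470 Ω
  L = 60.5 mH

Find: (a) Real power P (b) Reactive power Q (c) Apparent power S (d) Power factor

Step 1 — Angular frequency: ω = 2π·f = 2π·171 = 1074 rad/s.
Step 2 — Component impedances:
  R: Z = R = 470 Ω
  L: Z = jωL = j·1074·0.0605 = 0 + j65 Ω
Step 3 — Series combination: Z_total = R + L = 470 + j65 Ω = 474.5∠7.9° Ω.
Step 4 — Source phasor: V = 45∠-176.7° V = -44.93 - j2.59 V.
Step 5 — Current: I = V / Z = -0.09454 + j0.007564 A = 0.09484∠175.4° A.
Step 6 — Complex power: S = V·I* = 4.228 + j0.5847 VA.
Step 7 — Real power: P = Re(S) = 4.228 W.
Step 8 — Reactive power: Q = Im(S) = 0.5847 VAR.
Step 9 — Apparent power: |S| = 4.268 VA.
Step 10 — Power factor: PF = P/|S| = 0.9906 (lagging).

(a) P = 4.228 W  (b) Q = 0.5847 VAR  (c) S = 4.268 VA  (d) PF = 0.9906 (lagging)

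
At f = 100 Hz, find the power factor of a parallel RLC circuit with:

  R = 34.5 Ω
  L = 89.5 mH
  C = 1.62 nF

Step 1 — Angular frequency: ω = 2π·f = 2π·100 = 628.3 rad/s.
Step 2 — Component impedances:
  R: Z = R = 34.5 Ω
  L: Z = jωL = j·628.3·0.0895 = 0 + j56.23 Ω
  C: Z = 1/(jωC) = -j/(ω·C) = 0 - j9.824e+05 Ω
Step 3 — Parallel combination: 1/Z_total = 1/R + 1/L + 1/C; Z_total = 25.07 + j15.38 Ω = 29.41∠31.5° Ω.
Step 4 — Power factor: PF = cos(φ) = Re(Z)/|Z| = 25.07/29.41 = 0.8524.
Step 5 — Type: Im(Z) = 15.38 ⇒ lagging (phase φ = 31.5°).

PF = 0.8524 (lagging, φ = 31.5°)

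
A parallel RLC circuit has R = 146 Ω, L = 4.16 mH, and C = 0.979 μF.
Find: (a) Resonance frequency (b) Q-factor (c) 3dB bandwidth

Step 1 — Resonance: ω₀ = 1/√(LC) = 1/√(0.00416·9.79e-07) = 1.567e+04 rad/s.
Step 2 — f₀ = ω₀/(2π) = 2494 Hz.
Step 3 — Parallel Q: Q = R/(ω₀L) = 146/(1.567e+04·0.00416) = 2.24.
Step 4 — Bandwidth: Δω = ω₀/Q = 6996 rad/s; BW = Δω/(2π) = 1113 Hz.

(a) f₀ = 2494 Hz  (b) Q = 2.24  (c) BW = 1113 Hz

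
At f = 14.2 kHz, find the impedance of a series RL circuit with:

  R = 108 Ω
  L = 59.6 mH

Step 1 — Angular frequency: ω = 2π·f = 2π·1.42e+04 = 8.922e+04 rad/s.
Step 2 — Component impedances:
  R: Z = R = 108 Ω
  L: Z = jωL = j·8.922e+04·0.0596 = 0 + j5318 Ω
Step 3 — Series combination: Z_total = R + L = 108 + j5318 Ω = 5319∠88.8° Ω.

Z = 108 + j5318 Ω = 5319∠88.8° Ω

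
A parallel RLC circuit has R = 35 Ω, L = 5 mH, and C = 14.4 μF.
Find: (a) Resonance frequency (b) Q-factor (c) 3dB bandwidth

Step 1 — Resonance: ω₀ = 1/√(LC) = 1/√(0.005·1.44e-05) = 3727 rad/s.
Step 2 — f₀ = ω₀/(2π) = 593.1 Hz.
Step 3 — Parallel Q: Q = R/(ω₀L) = 35/(3727·0.005) = 1.878.
Step 4 — Bandwidth: Δω = ω₀/Q = 1984 rad/s; BW = Δω/(2π) = 315.8 Hz.

(a) f₀ = 593.1 Hz  (b) Q = 1.878  (c) BW = 315.8 Hz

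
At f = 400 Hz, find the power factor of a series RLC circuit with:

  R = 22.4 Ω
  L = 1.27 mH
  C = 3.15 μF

Step 1 — Angular frequency: ω = 2π·f = 2π·400 = 2513 rad/s.
Step 2 — Component impedances:
  R: Z = R = 22.4 Ω
  L: Z = jωL = j·2513·0.00127 = 0 + j3.192 Ω
  C: Z = 1/(jωC) = -j/(ω·C) = 0 - j126.3 Ω
Step 3 — Series combination: Z_total = R + L + C = 22.4 - j123.1 Ω = 125.1∠-79.7° Ω.
Step 4 — Power factor: PF = cos(φ) = Re(Z)/|Z| = 22.4/125.14 = 0.179.
Step 5 — Type: Im(Z) = -123.1 ⇒ leading (phase φ = -79.7°).

PF = 0.179 (leading, φ = -79.7°)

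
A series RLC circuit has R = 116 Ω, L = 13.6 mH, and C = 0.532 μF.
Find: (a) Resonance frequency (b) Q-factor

Step 1 — Resonance condition Im(Z)=0 gives ω₀ = 1/√(LC).
Step 2 — ω₀ = 1/√(0.0136·5.32e-07) = 1.176e+04 rad/s.
Step 3 — f₀ = ω₀/(2π) = 1871 Hz.
Step 4 — Series Q: Q = ω₀L/R = 1.176e+04·0.0136/116 = 1.378.

(a) f₀ = 1871 Hz  (b) Q = 1.378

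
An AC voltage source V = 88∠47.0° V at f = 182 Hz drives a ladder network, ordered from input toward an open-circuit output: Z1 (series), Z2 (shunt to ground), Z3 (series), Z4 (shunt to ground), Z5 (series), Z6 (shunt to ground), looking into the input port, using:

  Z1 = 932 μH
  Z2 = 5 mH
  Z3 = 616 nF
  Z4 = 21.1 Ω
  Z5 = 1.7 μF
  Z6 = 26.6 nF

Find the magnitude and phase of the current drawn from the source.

Step 1 — Angular frequency: ω = 2π·f = 2π·182 = 1144 rad/s.
Step 2 — Component impedances:
  Z1: Z = jωL = j·1144·0.000932 = 0 + j1.066 Ω
  Z2: Z = jωL = j·1144·0.005 = 0 + j5.718 Ω
  Z3: Z = 1/(jωC) = -j/(ω·C) = 0 - j1420 Ω
  Z4: Z = R = 21.1 Ω
  Z5: Z = 1/(jωC) = -j/(ω·C) = 0 - j514.4 Ω
  Z6: Z = 1/(jωC) = -j/(ω·C) = 0 - j3.288e+04 Ω
Step 3 — Ladder network (open output): work backward from the far end, alternating series and parallel combinations. Z_in = 0.000345 + j6.807 Ω = 6.807∠90.0° Ω.
Step 4 — Source phasor: V = 88∠47.0° V = 60.02 + j64.36 V.
Step 5 — Ohm's law: I = V / Z_total = (60.02 + j64.36) / (0.000345 + j6.807) = 9.456 - j8.817 A.
Step 6 — Convert to polar: |I| = 12.93 A, ∠I = -43.0°.

I = 12.93∠-43.0° A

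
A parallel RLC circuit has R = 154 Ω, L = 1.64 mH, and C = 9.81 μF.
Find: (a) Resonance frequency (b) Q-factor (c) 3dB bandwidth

Step 1 — Resonance: ω₀ = 1/√(LC) = 1/√(0.00164·9.81e-06) = 7884 rad/s.
Step 2 — f₀ = ω₀/(2π) = 1255 Hz.
Step 3 — Parallel Q: Q = R/(ω₀L) = 154/(7884·0.00164) = 11.91.
Step 4 — Bandwidth: Δω = ω₀/Q = 661.9 rad/s; BW = Δω/(2π) = 105.3 Hz.

(a) f₀ = 1255 Hz  (b) Q = 11.91  (c) BW = 105.3 Hz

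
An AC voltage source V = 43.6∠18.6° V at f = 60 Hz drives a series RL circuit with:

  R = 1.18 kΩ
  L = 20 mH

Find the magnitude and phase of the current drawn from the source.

Step 1 — Angular frequency: ω = 2π·f = 2π·60 = 377 rad/s.
Step 2 — Component impedances:
  R: Z = R = 1180 Ω
  L: Z = jωL = j·377·0.02 = 0 + j7.54 Ω
Step 3 — Series combination: Z_total = R + L = 1180 + j7.54 Ω = 1180∠0.4° Ω.
Step 4 — Source phasor: V = 43.6∠18.6° V = 41.32 + j13.91 V.
Step 5 — Ohm's law: I = V / Z_total = (41.32 + j13.91) / (1180 + j7.54) = 0.03509 + j0.01156 A.
Step 6 — Convert to polar: |I| = 0.03695 A, ∠I = 18.2°.

I = 0.03695∠18.2° A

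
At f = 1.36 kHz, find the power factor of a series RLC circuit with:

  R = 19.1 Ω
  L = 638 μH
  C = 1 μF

Step 1 — Angular frequency: ω = 2π·f = 2π·1360 = 8545 rad/s.
Step 2 — Component impedances:
  R: Z = R = 19.1 Ω
  L: Z = jωL = j·8545·0.000638 = 0 + j5.452 Ω
  C: Z = 1/(jωC) = -j/(ω·C) = 0 - j117 Ω
Step 3 — Series combination: Z_total = R + L + C = 19.1 - j111.6 Ω = 113.2∠-80.3° Ω.
Step 4 — Power factor: PF = cos(φ) = Re(Z)/|Z| = 19.1/113.2 = 0.1687.
Step 5 — Type: Im(Z) = -111.6 ⇒ leading (phase φ = -80.3°).

PF = 0.1687 (leading, φ = -80.3°)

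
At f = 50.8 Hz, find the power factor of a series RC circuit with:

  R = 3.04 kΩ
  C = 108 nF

Step 1 — Angular frequency: ω = 2π·f = 2π·50.8 = 319.2 rad/s.
Step 2 — Component impedances:
  R: Z = R = 3040 Ω
  C: Z = 1/(jωC) = -j/(ω·C) = 0 - j2.901e+04 Ω
Step 3 — Series combination: Z_total = R + C = 3040 - j2.901e+04 Ω = 2.917e+04∠-84.0° Ω.
Step 4 — Power factor: PF = cos(φ) = Re(Z)/|Z| = 3040/2.917e+04 = 0.1042.
Step 5 — Type: Im(Z) = -2.901e+04 ⇒ leading (phase φ = -84.0°).

PF = 0.1042 (leading, φ = -84.0°)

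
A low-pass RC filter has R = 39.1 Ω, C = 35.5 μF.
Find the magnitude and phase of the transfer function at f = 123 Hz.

Step 1 — Angular frequency: ω = 2π·123 = 772.8 rad/s.
Step 2 — Transfer function: H(jω) = 1/(1 + jωRC).
Step 3 — Denominator: 1 + jωRC = 1 + j·772.8·39.1·3.55e-05 = 1 + j1.073.
Step 4 — H = 0.465 - j0.4988.
Step 5 — Magnitude: |H| = 0.6819 (-3.3 dB); phase: φ = -47.0°.

|H| = 0.6819 (-3.3 dB), φ = -47.0°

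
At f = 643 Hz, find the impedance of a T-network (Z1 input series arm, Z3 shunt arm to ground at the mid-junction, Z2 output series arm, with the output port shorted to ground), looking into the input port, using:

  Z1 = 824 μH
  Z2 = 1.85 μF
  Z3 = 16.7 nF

Step 1 — Angular frequency: ω = 2π·f = 2π·643 = 4040 rad/s.
Step 2 — Component impedances:
  Z1: Z = jωL = j·4040·0.000824 = 0 + j3.329 Ω
  Z2: Z = 1/(jωC) = -j/(ω·C) = 0 - j133.8 Ω
  Z3: Z = 1/(jωC) = -j/(ω·C) = 0 - j1.482e+04 Ω
Step 3 — With the output port shorted to ground, the output series arm Z2 runs from the junction to ground; the shunt arm Z3 also runs from the junction to ground. They appear in parallel: Z3 || Z2 = 0 - j132.6 Ω.
Step 4 — Series with input arm Z1: Z_in = Z1 + (Z3 || Z2) = 0 - j129.3 Ω = 129.3∠-90.0° Ω.

Z = 0 - j129.3 Ω = 129.3∠-90.0° Ω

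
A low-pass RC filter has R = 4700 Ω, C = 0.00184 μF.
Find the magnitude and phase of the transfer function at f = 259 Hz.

Step 1 — Angular frequency: ω = 2π·259 = 1627 rad/s.
Step 2 — Transfer function: H(jω) = 1/(1 + jωRC).
Step 3 — Denominator: 1 + jωRC = 1 + j·1627·4700·1.84e-09 = 1 + j0.01407.
Step 4 — H = 0.9998 - j0.01407.
Step 5 — Magnitude: |H| = 0.9999 (-0.0 dB); phase: φ = -0.8°.

|H| = 0.9999 (-0.0 dB), φ = -0.8°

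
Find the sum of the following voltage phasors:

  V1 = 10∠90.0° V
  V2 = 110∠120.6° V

Step 1 — Convert each phasor to rectangular form:
  V1 = 10·(cos(90.0°) + j·sin(90.0°)) = 0 + j10 V
  V2 = 110·(cos(120.6°) + j·sin(120.6°)) = -55.99 + j94.68 V
Step 2 — Sum components: V_total = -55.99 + j104.7 V.
Step 3 — Convert to polar: |V_total| = 118.7 V, ∠V_total = 118.1°.

V_total = 118.7∠118.1° V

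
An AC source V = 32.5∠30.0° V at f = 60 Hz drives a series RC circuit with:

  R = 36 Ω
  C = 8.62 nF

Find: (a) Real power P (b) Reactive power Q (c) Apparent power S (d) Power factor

Step 1 — Angular frequency: ω = 2π·f = 2π·60 = 377 rad/s.
Step 2 — Component impedances:
  R: Z = R = 36 Ω
  C: Z = 1/(jωC) = -j/(ω·C) = 0 - j3.077e+05 Ω
Step 3 — Series combination: Z_total = R + C = 36 - j3.077e+05 Ω = 3.077e+05∠-90.0° Ω.
Step 4 — Source phasor: V = 32.5∠30.0° V = 28.15 + j16.25 V.
Step 5 — Current: I = V / Z = -5.28e-05 + j9.147e-05 A = 0.0001056∠120.0° A.
Step 6 — Complex power: S = V·I* = 4.016e-07 - j0.003432 VA.
Step 7 — Real power: P = Re(S) = 4.016e-07 W.
Step 8 — Reactive power: Q = Im(S) = -0.003432 VAR.
Step 9 — Apparent power: |S| = 0.003432 VA.
Step 10 — Power factor: PF = P/|S| = 0.000117 (leading).

(a) P = 4.016e-07 W  (b) Q = -0.003432 VAR  (c) S = 0.003432 VA  (d) PF = 0.000117 (leading)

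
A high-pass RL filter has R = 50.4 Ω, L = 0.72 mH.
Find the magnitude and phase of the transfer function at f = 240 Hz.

Step 1 — Angular frequency: ω = 2π·240 = 1508 rad/s.
Step 2 — Transfer function: H(jω) = jωL/(R + jωL).
Step 3 — Numerator jωL = j·1.086; denominator R + jωL = 50.4 + j1.086.
Step 4 — H = 0.0004639 + j0.02153.
Step 5 — Magnitude: |H| = 0.02154 (-33.3 dB); phase: φ = 88.8°.

|H| = 0.02154 (-33.3 dB), φ = 88.8°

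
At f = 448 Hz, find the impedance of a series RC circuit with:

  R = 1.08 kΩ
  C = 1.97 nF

Step 1 — Angular frequency: ω = 2π·f = 2π·448 = 2815 rad/s.
Step 2 — Component impedances:
  R: Z = R = 1080 Ω
  C: Z = 1/(jωC) = -j/(ω·C) = 0 - j1.803e+05 Ω
Step 3 — Series combination: Z_total = R + C = 1080 - j1.803e+05 Ω = 1.803e+05∠-89.7° Ω.

Z = 1080 - j1.803e+05 Ω = 1.803e+05∠-89.7° Ω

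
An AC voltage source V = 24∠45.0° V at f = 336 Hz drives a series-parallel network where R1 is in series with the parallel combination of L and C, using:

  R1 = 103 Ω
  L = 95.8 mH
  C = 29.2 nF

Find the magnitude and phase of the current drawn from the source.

Step 1 — Angular frequency: ω = 2π·f = 2π·336 = 2111 rad/s.
Step 2 — Component impedances:
  R1: Z = R = 103 Ω
  L: Z = jωL = j·2111·0.0958 = 0 + j202.2 Ω
  C: Z = 1/(jωC) = -j/(ω·C) = 0 - j1.622e+04 Ω
Step 3 — Parallel branch: L || C = 1/(1/L + 1/C) = 0 + j204.8 Ω.
Step 4 — Series with R1: Z_total = R1 + (L || C) = 103 + j204.8 Ω = 229.2∠63.3° Ω.
Step 5 — Source phasor: V = 24∠45.0° V = 16.97 + j16.97 V.
Step 6 — Ohm's law: I = V / Z_total = (16.97 + j16.97) / (103 + j204.8) = 0.0994 - j0.03287 A.
Step 7 — Convert to polar: |I| = 0.1047 A, ∠I = -18.3°.

I = 0.1047∠-18.3° A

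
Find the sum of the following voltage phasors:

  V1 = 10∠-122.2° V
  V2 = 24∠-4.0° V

Step 1 — Convert each phasor to rectangular form:
  V1 = 10·(cos(-122.2°) + j·sin(-122.2°)) = -5.329 - j8.462 V
  V2 = 24·(cos(-4.0°) + j·sin(-4.0°)) = 23.94 - j1.674 V
Step 2 — Sum components: V_total = 18.61 - j10.14 V.
Step 3 — Convert to polar: |V_total| = 21.19 V, ∠V_total = -28.6°.

V_total = 21.19∠-28.6° V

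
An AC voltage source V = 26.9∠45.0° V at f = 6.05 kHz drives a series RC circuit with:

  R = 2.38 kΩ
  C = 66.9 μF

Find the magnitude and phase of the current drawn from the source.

Step 1 — Angular frequency: ω = 2π·f = 2π·6050 = 3.801e+04 rad/s.
Step 2 — Component impedances:
  R: Z = R = 2380 Ω
  C: Z = 1/(jωC) = -j/(ω·C) = 0 - j0.3932 Ω
Step 3 — Series combination: Z_total = R + C = 2380 - j0.3932 Ω = 2380∠-0.0° Ω.
Step 4 — Source phasor: V = 26.9∠45.0° V = 19.02 + j19.02 V.
Step 5 — Ohm's law: I = V / Z_total = (19.02 + j19.02) / (2380 - j0.3932) = 0.007991 + j0.007993 A.
Step 6 — Convert to polar: |I| = 0.0113 A, ∠I = 45.0°.

I = 0.0113∠45.0° A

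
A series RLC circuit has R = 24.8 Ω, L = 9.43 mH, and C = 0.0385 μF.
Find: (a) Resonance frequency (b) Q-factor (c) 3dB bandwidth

Step 1 — Resonance: ω₀ = 1/√(LC) = 1/√(0.00943·3.85e-08) = 5.248e+04 rad/s.
Step 2 — f₀ = ω₀/(2π) = 8353 Hz.
Step 3 — Series Q: Q = ω₀L/R = 5.248e+04·0.00943/24.8 = 19.96.
Step 4 — Bandwidth: Δω = ω₀/Q = 2630 rad/s; BW = Δω/(2π) = 418.6 Hz.

(a) f₀ = 8353 Hz  (b) Q = 19.96  (c) BW = 418.6 Hz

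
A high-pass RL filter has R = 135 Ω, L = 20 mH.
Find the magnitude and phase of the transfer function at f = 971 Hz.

Step 1 — Angular frequency: ω = 2π·971 = 6101 rad/s.
Step 2 — Transfer function: H(jω) = jωL/(R + jωL).
Step 3 — Numerator jωL = j·122; denominator R + jωL = 135 + j122.
Step 4 — H = 0.4496 + j0.4975.
Step 5 — Magnitude: |H| = 0.6705 (-3.5 dB); phase: φ = 47.9°.

|H| = 0.6705 (-3.5 dB), φ = 47.9°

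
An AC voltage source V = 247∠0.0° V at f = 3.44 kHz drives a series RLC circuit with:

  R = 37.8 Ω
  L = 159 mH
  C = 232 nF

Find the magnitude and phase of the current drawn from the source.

Step 1 — Angular frequency: ω = 2π·f = 2π·3440 = 2.161e+04 rad/s.
Step 2 — Component impedances:
  R: Z = R = 37.8 Ω
  L: Z = jωL = j·2.161e+04·0.159 = 0 + j3437 Ω
  C: Z = 1/(jωC) = -j/(ω·C) = 0 - j199.4 Ω
Step 3 — Series combination: Z_total = R + L + C = 37.8 + j3237 Ω = 3237∠89.3° Ω.
Step 4 — Source phasor: V = 247∠0.0° V = 247 V.
Step 5 — Ohm's law: I = V / Z_total = (247) / (37.8 + j3237) = 0.0008908 - j0.07629 A.
Step 6 — Convert to polar: |I| = 0.07629 A, ∠I = -89.3°.

I = 0.07629∠-89.3° A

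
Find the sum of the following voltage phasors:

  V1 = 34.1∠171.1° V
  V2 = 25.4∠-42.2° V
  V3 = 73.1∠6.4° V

Step 1 — Convert each phasor to rectangular form:
  V1 = 34.1·(cos(171.1°) + j·sin(171.1°)) = -33.69 + j5.276 V
  V2 = 25.4·(cos(-42.2°) + j·sin(-42.2°)) = 18.82 - j17.06 V
  V3 = 73.1·(cos(6.4°) + j·sin(6.4°)) = 72.64 + j8.148 V
Step 2 — Sum components: V_total = 57.77 - j3.638 V.
Step 3 — Convert to polar: |V_total| = 57.89 V, ∠V_total = -3.6°.

V_total = 57.89∠-3.6° V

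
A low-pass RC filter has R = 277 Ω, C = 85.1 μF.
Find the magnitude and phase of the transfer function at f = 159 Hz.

Step 1 — Angular frequency: ω = 2π·159 = 999 rad/s.
Step 2 — Transfer function: H(jω) = 1/(1 + jωRC).
Step 3 — Denominator: 1 + jωRC = 1 + j·999·277·8.51e-05 = 1 + j23.55.
Step 4 — H = 0.0018 - j0.04239.
Step 5 — Magnitude: |H| = 0.04243 (-27.4 dB); phase: φ = -87.6°.

|H| = 0.04243 (-27.4 dB), φ = -87.6°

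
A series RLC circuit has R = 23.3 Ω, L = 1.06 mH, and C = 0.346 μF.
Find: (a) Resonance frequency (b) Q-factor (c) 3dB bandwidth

Step 1 — Resonance: ω₀ = 1/√(LC) = 1/√(0.00106·3.46e-07) = 5.222e+04 rad/s.
Step 2 — f₀ = ω₀/(2π) = 8311 Hz.
Step 3 — Series Q: Q = ω₀L/R = 5.222e+04·0.00106/23.3 = 2.376.
Step 4 — Bandwidth: Δω = ω₀/Q = 2.198e+04 rad/s; BW = Δω/(2π) = 3498 Hz.

(a) f₀ = 8311 Hz  (b) Q = 2.376  (c) BW = 3498 Hz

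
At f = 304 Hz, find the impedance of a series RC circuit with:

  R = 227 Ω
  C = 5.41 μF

Step 1 — Angular frequency: ω = 2π·f = 2π·304 = 1910 rad/s.
Step 2 — Component impedances:
  R: Z = R = 227 Ω
  C: Z = 1/(jωC) = -j/(ω·C) = 0 - j96.77 Ω
Step 3 — Series combination: Z_total = R + C = 227 - j96.77 Ω = 246.8∠-23.1° Ω.

Z = 227 - j96.77 Ω = 246.8∠-23.1° Ω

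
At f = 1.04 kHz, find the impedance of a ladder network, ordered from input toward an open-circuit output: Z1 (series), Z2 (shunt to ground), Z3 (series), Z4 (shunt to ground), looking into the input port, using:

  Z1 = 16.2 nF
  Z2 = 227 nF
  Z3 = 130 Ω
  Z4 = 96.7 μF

Step 1 — Angular frequency: ω = 2π·f = 2π·1040 = 6535 rad/s.
Step 2 — Component impedances:
  Z1: Z = 1/(jωC) = -j/(ω·C) = 0 - j9447 Ω
  Z2: Z = 1/(jωC) = -j/(ω·C) = 0 - j674.2 Ω
  Z3: Z = R = 130 Ω
  Z4: Z = 1/(jωC) = -j/(ω·C) = 0 - j1.583 Ω
Step 3 — Ladder network (open output): work backward from the far end, alternating series and parallel combinations. Z_in = 124.8 - j9472 Ω = 9473∠-89.2° Ω.

Z = 124.8 - j9472 Ω = 9473∠-89.2° Ω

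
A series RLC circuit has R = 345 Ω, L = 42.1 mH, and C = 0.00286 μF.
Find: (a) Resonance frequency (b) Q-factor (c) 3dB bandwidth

Step 1 — Resonance: ω₀ = 1/√(LC) = 1/√(0.0421·2.86e-09) = 9.113e+04 rad/s.
Step 2 — f₀ = ω₀/(2π) = 1.45e+04 Hz.
Step 3 — Series Q: Q = ω₀L/R = 9.113e+04·0.0421/345 = 11.12.
Step 4 — Bandwidth: Δω = ω₀/Q = 8195 rad/s; BW = Δω/(2π) = 1304 Hz.

(a) f₀ = 1.45e+04 Hz  (b) Q = 11.12  (c) BW = 1304 Hz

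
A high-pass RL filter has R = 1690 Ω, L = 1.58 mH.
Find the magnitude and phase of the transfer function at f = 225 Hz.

Step 1 — Angular frequency: ω = 2π·225 = 1414 rad/s.
Step 2 — Transfer function: H(jω) = jωL/(R + jωL).
Step 3 — Numerator jωL = j·2.234; denominator R + jωL = 1690 + j2.234.
Step 4 — H = 1.747e-06 + j0.001322.
Step 5 — Magnitude: |H| = 0.001322 (-57.6 dB); phase: φ = 89.9°.

|H| = 0.001322 (-57.6 dB), φ = 89.9°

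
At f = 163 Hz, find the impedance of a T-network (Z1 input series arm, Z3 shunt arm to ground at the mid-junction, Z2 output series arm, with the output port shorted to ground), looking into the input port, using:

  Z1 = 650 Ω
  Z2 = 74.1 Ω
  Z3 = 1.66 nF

Step 1 — Angular frequency: ω = 2π·f = 2π·163 = 1024 rad/s.
Step 2 — Component impedances:
  Z1: Z = R = 650 Ω
  Z2: Z = R = 74.1 Ω
  Z3: Z = 1/(jωC) = -j/(ω·C) = 0 - j5.882e+05 Ω
Step 3 — With the output port shorted to ground, the output series arm Z2 runs from the junction to ground; the shunt arm Z3 also runs from the junction to ground. They appear in parallel: Z3 || Z2 = 74.1 - j0.009335 Ω.
Step 4 — Series with input arm Z1: Z_in = Z1 + (Z3 || Z2) = 724.1 - j0.009335 Ω = 724.1∠-0.0° Ω.

Z = 724.1 - j0.009335 Ω = 724.1∠-0.0° Ω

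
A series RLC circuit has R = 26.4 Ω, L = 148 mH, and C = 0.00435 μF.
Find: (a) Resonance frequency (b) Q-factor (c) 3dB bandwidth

Step 1 — Resonance: ω₀ = 1/√(LC) = 1/√(0.148·4.35e-09) = 3.941e+04 rad/s.
Step 2 — f₀ = ω₀/(2π) = 6273 Hz.
Step 3 — Series Q: Q = ω₀L/R = 3.941e+04·0.148/26.4 = 220.9.
Step 4 — Bandwidth: Δω = ω₀/Q = 178.4 rad/s; BW = Δω/(2π) = 28.39 Hz.

(a) f₀ = 6273 Hz  (b) Q = 220.9  (c) BW = 28.39 Hz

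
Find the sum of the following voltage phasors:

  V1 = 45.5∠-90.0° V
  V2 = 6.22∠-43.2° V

Step 1 — Convert each phasor to rectangular form:
  V1 = 45.5·(cos(-90.0°) + j·sin(-90.0°)) = 0 - j45.5 V
  V2 = 6.22·(cos(-43.2°) + j·sin(-43.2°)) = 4.534 - j4.258 V
Step 2 — Sum components: V_total = 4.534 - j49.76 V.
Step 3 — Convert to polar: |V_total| = 49.96 V, ∠V_total = -84.8°.

V_total = 49.96∠-84.8° V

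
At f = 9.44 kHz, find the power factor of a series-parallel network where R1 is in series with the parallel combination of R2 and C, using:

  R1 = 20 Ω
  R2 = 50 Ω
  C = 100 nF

Step 1 — Angular frequency: ω = 2π·f = 2π·9440 = 5.931e+04 rad/s.
Step 2 — Component impedances:
  R1: Z = R = 20 Ω
  R2: Z = R = 50 Ω
  C: Z = 1/(jωC) = -j/(ω·C) = 0 - j168.6 Ω
Step 3 — Parallel branch: R2 || C = 1/(1/R2 + 1/C) = 45.96 - j13.63 Ω.
Step 4 — Series with R1: Z_total = R1 + (R2 || C) = 65.96 - j13.63 Ω = 67.35∠-11.7° Ω.
Step 5 — Power factor: PF = cos(φ) = Re(Z)/|Z| = 65.958/67.351 = 0.9793.
Step 6 — Type: Im(Z) = -13.63 ⇒ leading (phase φ = -11.7°).

PF = 0.9793 (leading, φ = -11.7°)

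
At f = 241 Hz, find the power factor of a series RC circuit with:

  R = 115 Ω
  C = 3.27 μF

Step 1 — Angular frequency: ω = 2π·f = 2π·241 = 1514 rad/s.
Step 2 — Component impedances:
  R: Z = R = 115 Ω
  C: Z = 1/(jωC) = -j/(ω·C) = 0 - j202 Ω
Step 3 — Series combination: Z_total = R + C = 115 - j202 Ω = 232.4∠-60.3° Ω.
Step 4 — Power factor: PF = cos(φ) = Re(Z)/|Z| = 115/232.4 = 0.4948.
Step 5 — Type: Im(Z) = -202 ⇒ leading (phase φ = -60.3°).

PF = 0.4948 (leading, φ = -60.3°)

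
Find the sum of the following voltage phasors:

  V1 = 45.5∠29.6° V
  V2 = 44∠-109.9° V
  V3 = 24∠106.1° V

Step 1 — Convert each phasor to rectangular form:
  V1 = 45.5·(cos(29.6°) + j·sin(29.6°)) = 39.56 + j22.47 V
  V2 = 44·(cos(-109.9°) + j·sin(-109.9°)) = -14.98 - j41.37 V
  V3 = 24·(cos(106.1°) + j·sin(106.1°)) = -6.656 + j23.06 V
Step 2 — Sum components: V_total = 17.93 + j4.16 V.
Step 3 — Convert to polar: |V_total| = 18.41 V, ∠V_total = 13.1°.

V_total = 18.41∠13.1° V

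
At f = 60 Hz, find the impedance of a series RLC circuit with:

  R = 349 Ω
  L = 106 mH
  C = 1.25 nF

Step 1 — Angular frequency: ω = 2π·f = 2π·60 = 377 rad/s.
Step 2 — Component impedances:
  R: Z = R = 349 Ω
  L: Z = jωL = j·377·0.106 = 0 + j39.96 Ω
  C: Z = 1/(jωC) = -j/(ω·C) = 0 - j2.122e+06 Ω
Step 3 — Series combination: Z_total = R + L + C = 349 - j2.122e+06 Ω = 2.122e+06∠-90.0° Ω.

Z = 349 - j2.122e+06 Ω = 2.122e+06∠-90.0° Ω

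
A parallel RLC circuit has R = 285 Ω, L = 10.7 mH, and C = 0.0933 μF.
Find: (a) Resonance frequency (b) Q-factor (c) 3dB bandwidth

Step 1 — Resonance: ω₀ = 1/√(LC) = 1/√(0.0107·9.33e-08) = 3.165e+04 rad/s.
Step 2 — f₀ = ω₀/(2π) = 5037 Hz.
Step 3 — Parallel Q: Q = R/(ω₀L) = 285/(3.165e+04·0.0107) = 0.8416.
Step 4 — Bandwidth: Δω = ω₀/Q = 3.761e+04 rad/s; BW = Δω/(2π) = 5985 Hz.

(a) f₀ = 5037 Hz  (b) Q = 0.8416  (c) BW = 5985 Hz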